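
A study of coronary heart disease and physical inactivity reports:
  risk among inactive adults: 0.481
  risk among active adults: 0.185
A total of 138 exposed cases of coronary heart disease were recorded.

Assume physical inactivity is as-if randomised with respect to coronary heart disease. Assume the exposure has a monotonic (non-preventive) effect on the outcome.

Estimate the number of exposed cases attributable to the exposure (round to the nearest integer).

Let p₁ = 0.481, p₀ = 0.185.
PN = (p₁ − p₀)/p₁ = (0.481 − 0.185) / 0.481 ≈ 0.61538.
Attributable cases ≈ PN × (exposed cases) = 0.61538 × 138 ≈ 84.92.

about 85 cases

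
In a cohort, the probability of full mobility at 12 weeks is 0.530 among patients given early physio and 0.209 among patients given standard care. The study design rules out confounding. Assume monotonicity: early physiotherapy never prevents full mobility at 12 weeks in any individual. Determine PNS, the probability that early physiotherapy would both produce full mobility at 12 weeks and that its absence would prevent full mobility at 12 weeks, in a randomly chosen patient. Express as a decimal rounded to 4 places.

PNS ≈ 0.3210

Let p₁ = 0.53, p₀ = 0.209.
Under exogeneity and monotonicity, PNS = p₁ − p₀.
PNS = 0.53 − 0.209 = 0.321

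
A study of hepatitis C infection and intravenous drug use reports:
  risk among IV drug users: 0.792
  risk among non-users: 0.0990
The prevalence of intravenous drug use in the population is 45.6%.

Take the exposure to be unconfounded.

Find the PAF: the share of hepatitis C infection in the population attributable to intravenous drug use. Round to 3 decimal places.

PAF ≈ 0.761

Let p₁ = 0.792, p₀ = 0.099.
Overall risk P(Y=1) = π·p₁ + (1−π)·p₀ = 0.456×0.792 + 0.544×0.099 = 0.41501.
Under exogeneity, PAF = [P(Y=1) − p₀] / P(Y=1).
PAF = (0.41501 − 0.099) / 0.41501 ≈ 0.7615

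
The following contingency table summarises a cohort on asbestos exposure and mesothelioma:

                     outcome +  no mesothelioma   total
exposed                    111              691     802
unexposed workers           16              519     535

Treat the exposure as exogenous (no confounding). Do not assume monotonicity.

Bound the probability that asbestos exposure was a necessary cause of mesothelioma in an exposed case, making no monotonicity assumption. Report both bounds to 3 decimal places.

p₁ = P(outcome | exposed) = 111/802 = 0.1384
p₀ = P(outcome | unexposed) = 16/535 = 0.029907
Under exogeneity alone the bounds on PN are max{0,(p₁−p₀)/p₁} ≤ PN ≤ min{1,(1−p₀)/p₁}.
  lower = (p₁ − p₀)/p₁ = 0.1085 / 0.1384 ≈ 0.7839
  upper = min{1, (1 − p₀)/p₁} = 0.97009 / 0.1384 ≈ 7.0091 → capped at 1

0.784 ≤ PN ≤ 1.000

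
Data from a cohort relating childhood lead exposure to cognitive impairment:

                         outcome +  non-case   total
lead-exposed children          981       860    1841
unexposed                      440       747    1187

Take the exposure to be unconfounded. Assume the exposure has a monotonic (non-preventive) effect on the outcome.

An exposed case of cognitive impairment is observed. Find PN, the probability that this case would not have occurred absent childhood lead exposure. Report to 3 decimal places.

PN ≈ 0.304

p₁ = P(outcome | exposed) = 981/1841 = 0.53286
p₀ = P(outcome | unexposed) = 440/1187 = 0.37068
Under exogeneity and monotonicity, PN = (p₁ − p₀)/p₁.
PN = (0.53286 − 0.37068) / 0.53286 ≈ 0.3044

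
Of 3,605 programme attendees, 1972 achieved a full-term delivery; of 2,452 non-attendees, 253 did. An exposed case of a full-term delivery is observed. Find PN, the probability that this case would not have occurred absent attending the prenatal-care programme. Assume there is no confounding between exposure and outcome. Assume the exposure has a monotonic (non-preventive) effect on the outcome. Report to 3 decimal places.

PN ≈ 0.811

p₁ = P(outcome | exposed) = 1972/3605 = 0.54702
p₀ = P(outcome | unexposed) = 253/2452 = 0.10318
Under exogeneity and monotonicity, PN = (p₁ − p₀) / p₁.
PN = (0.54702 − 0.10318) / 0.54702 = 0.44384 / 0.54702 ≈ 0.8114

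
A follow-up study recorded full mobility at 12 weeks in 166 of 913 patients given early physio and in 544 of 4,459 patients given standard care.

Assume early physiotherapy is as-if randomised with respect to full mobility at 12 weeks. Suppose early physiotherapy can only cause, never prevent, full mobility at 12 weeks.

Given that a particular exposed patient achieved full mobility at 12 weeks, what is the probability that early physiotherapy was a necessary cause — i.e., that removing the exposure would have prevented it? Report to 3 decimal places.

PN ≈ 0.329

p₁ = P(outcome | exposed) = 166/913 = 0.18182
p₀ = P(outcome | unexposed) = 544/4459 = 0.122
Under exogeneity and monotonicity, PN = (p₁ − p₀) / p₁.
PN = (0.18182 − 0.122) / 0.18182 = 0.059818 / 0.18182 ≈ 0.3290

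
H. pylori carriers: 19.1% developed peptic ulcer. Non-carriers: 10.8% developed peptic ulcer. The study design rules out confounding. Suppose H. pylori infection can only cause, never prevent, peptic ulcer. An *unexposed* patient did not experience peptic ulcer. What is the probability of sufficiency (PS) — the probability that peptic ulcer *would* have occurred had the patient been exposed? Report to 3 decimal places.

p₁ = 0.191, p₀ = 0.108.
Under exogeneity and monotonicity, PS = (p₁ − p₀) / (1 − p₀).
PS = (0.191 − 0.108) / (1 − 0.108) = 0.083 / 0.892 ≈ 0.0930

PS ≈ 0.093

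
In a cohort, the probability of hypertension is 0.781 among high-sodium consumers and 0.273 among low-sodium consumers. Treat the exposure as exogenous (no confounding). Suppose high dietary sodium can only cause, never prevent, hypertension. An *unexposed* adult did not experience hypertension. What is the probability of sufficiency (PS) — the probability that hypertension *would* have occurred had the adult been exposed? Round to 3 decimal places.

PS ≈ 0.699

Let p₁ = 0.781, p₀ = 0.273.
Under exogeneity and monotonicity, PS = (p₁ − p₀) / (1 − p₀).
PS = (0.781 − 0.273) / (1 − 0.273) = 0.508 / 0.727 ≈ 0.6988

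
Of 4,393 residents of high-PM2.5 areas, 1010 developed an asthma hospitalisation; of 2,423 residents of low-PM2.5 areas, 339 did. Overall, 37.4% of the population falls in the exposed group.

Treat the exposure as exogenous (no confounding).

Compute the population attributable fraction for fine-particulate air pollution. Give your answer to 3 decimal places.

PAF ≈ 0.194

p₁ = P(outcome | exposed) = 1010/4393 = 0.22991
p₀ = P(outcome | unexposed) = 339/2423 = 0.13991
Overall risk P(Y=1) = π·p₁ + (1−π)·p₀ = 0.374×0.22991 + 0.626×0.13991 = 0.17357.
Under exogeneity, PAF = [P(Y=1) − p₀] / P(Y=1).
PAF = (0.17357 − 0.13991) / 0.17357 ≈ 0.1939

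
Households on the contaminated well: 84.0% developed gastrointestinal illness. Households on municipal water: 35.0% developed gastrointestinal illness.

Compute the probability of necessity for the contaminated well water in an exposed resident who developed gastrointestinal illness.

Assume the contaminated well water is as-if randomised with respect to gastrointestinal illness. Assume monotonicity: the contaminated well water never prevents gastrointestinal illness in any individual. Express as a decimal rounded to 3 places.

PN ≈ 0.583

p₁ = 0.84, p₀ = 0.35.
Under exogeneity and monotonicity, PN = (p₁ − p₀) / p₁.
PN = (0.84 − 0.35) / 0.84 = 0.49 / 0.84 ≈ 0.5833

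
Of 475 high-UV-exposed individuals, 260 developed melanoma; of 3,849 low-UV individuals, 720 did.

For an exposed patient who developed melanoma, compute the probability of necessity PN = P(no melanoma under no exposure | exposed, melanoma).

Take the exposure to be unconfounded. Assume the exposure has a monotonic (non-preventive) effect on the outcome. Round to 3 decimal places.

p₁ = P(outcome | exposed) = 260/475 = 0.54737
p₀ = P(outcome | unexposed) = 720/3849 = 0.18706
Under exogeneity and monotonicity, PN = (p₁ − p₀) / p₁.
PN = (0.54737 − 0.18706) / 0.54737 = 0.36031 / 0.54737 ≈ 0.6583

PN ≈ 0.658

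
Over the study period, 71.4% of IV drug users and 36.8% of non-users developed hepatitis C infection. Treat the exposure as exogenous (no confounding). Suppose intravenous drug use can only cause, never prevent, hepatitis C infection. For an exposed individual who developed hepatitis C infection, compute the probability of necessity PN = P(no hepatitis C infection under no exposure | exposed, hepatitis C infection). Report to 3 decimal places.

p₁ = 0.714, p₀ = 0.368.
Under exogeneity and monotonicity, PN = (p₁ − p₀) / p₁.
PN = (0.714 − 0.368) / 0.714 = 0.346 / 0.714 ≈ 0.4846

PN ≈ 0.485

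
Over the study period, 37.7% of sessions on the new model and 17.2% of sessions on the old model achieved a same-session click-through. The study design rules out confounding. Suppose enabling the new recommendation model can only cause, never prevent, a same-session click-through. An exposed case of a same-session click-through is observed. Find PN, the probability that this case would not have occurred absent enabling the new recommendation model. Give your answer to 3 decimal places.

p₁ = 0.377, p₀ = 0.172.
Under exogeneity and monotonicity, PN = (p₁ − p₀) / p₁.
PN = (0.377 − 0.172) / 0.377 = 0.205 / 0.377 ≈ 0.5438

PN ≈ 0.544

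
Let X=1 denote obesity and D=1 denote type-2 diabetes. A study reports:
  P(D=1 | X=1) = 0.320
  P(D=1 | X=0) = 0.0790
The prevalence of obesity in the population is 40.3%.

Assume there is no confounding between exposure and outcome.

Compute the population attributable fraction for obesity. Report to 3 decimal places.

Let p₁ = 0.32, p₀ = 0.079.
Overall risk P(Y=1) = π·p₁ + (1−π)·p₀ = 0.403×0.32 + 0.597×0.079 = 0.17612.
Under exogeneity, PAF = [P(Y=1) − p₀] / P(Y=1).
PAF = (0.17612 − 0.079) / 0.17612 ≈ 0.5514

PAF ≈ 0.551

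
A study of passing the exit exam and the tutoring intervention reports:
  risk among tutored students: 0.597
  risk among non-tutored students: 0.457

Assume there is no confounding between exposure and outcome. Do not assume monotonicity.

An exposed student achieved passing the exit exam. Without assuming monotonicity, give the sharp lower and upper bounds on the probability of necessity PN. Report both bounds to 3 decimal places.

0.235 ≤ PN ≤ 0.910

Let p₁ = 0.597, p₀ = 0.457.
Under exogeneity alone the bounds on PN are max{0,(p₁−p₀)/p₁} ≤ PN ≤ min{1,(1−p₀)/p₁}.
  lower = (p₁ − p₀)/p₁ = 0.14 / 0.597 ≈ 0.2345
  upper = min{1, (1 − p₀)/p₁} = 0.543 / 0.597 ≈ 0.9095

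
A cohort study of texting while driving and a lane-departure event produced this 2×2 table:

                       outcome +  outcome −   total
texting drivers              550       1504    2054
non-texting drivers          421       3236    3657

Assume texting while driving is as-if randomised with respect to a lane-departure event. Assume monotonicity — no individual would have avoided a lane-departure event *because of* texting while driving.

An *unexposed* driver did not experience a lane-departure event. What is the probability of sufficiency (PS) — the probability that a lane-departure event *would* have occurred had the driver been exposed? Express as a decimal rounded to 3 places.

p₁ = P(outcome | exposed) = 550/2054 = 0.26777
p₀ = P(outcome | unexposed) = 421/3657 = 0.11512
Under exogeneity and monotonicity, PS = (p₁ − p₀) / (1 − p₀).
PS = (0.26777 − 0.11512) / (1 − 0.11512) = 0.15265 / 0.88488 ≈ 0.1725

PS ≈ 0.173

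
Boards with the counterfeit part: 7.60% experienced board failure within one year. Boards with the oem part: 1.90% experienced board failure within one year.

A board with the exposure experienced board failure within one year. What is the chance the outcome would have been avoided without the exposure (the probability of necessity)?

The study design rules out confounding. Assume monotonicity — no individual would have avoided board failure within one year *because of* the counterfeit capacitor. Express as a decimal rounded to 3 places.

PN ≈ 0.750

p₁ = 0.076, p₀ = 0.019.
Under exogeneity and monotonicity, PN = (p₁ − p₀) / p₁.
PN = (0.076 − 0.019) / 0.076 = 0.057 / 0.076 ≈ 0.7500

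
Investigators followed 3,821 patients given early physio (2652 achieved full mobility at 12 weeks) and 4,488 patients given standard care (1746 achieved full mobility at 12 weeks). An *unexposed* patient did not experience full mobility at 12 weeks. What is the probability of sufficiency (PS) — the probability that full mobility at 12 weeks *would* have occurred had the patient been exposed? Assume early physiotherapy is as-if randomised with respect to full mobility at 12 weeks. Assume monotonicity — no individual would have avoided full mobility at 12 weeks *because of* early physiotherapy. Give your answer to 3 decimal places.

p₁ = P(outcome | exposed) = 2652/3821 = 0.69406
p₀ = P(outcome | unexposed) = 1746/4488 = 0.38904
Under exogeneity and monotonicity, PS = (p₁ − p₀) / (1 − p₀).
PS = (0.69406 − 0.38904) / (1 − 0.38904) = 0.30502 / 0.61096 ≈ 0.4992

PS ≈ 0.499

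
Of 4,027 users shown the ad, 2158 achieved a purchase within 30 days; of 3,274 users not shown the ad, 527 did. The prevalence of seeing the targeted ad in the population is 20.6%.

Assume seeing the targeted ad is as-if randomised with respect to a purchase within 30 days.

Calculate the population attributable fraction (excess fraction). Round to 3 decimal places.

p₁ = P(outcome | exposed) = 2158/4027 = 0.53588
p₀ = P(outcome | unexposed) = 527/3274 = 0.16097
Overall risk P(Y=1) = π·p₁ + (1−π)·p₀ = 0.206×0.53588 + 0.794×0.16097 = 0.2382.
Under exogeneity, PAF = [P(Y=1) − p₀] / P(Y=1).
PAF = (0.2382 − 0.16097) / 0.2382 ≈ 0.3242

PAF ≈ 0.324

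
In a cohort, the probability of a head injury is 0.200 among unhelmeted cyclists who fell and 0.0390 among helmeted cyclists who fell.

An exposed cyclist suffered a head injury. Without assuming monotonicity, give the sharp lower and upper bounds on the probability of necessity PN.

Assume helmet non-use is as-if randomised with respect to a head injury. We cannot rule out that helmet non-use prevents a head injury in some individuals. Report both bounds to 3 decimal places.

0.805 ≤ PN ≤ 1.000

Let p₁ = 0.2, p₀ = 0.039.
Under exogeneity alone the bounds on PN are max{0,(p₁−p₀)/p₁} ≤ PN ≤ min{1,(1−p₀)/p₁}.
  lower = (p₁ − p₀)/p₁ = 0.161 / 0.2 ≈ 0.8050
  upper = min{1, (1 − p₀)/p₁} = 0.961 / 0.2 ≈ 4.8050 → capped at 1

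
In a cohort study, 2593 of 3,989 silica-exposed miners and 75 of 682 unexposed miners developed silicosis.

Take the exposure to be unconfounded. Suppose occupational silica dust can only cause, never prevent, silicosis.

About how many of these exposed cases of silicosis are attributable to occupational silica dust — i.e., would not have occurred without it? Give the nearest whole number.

about 2154 cases

p₁ = P(outcome | exposed) = 2593/3989 = 0.65004
p₀ = P(outcome | unexposed) = 75/682 = 0.10997
PN = (p₁ − p₀)/p₁ = (0.65004 − 0.10997) / 0.65004 ≈ 0.83082.
Attributable cases ≈ PN × (exposed cases) = 0.83082 × 2593 ≈ 2154.33.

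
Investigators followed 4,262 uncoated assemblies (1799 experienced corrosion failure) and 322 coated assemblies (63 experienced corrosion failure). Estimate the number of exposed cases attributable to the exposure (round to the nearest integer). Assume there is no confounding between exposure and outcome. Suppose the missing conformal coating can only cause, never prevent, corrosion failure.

about 965 cases

p₁ = P(outcome | exposed) = 1799/4262 = 0.4221
p₀ = P(outcome | unexposed) = 63/322 = 0.19565
PN = (p₁ − p₀)/p₁ = (0.4221 − 0.19565) / 0.4221 ≈ 0.53648.
Attributable cases ≈ PN × (exposed cases) = 0.53648 × 1799 ≈ 965.13.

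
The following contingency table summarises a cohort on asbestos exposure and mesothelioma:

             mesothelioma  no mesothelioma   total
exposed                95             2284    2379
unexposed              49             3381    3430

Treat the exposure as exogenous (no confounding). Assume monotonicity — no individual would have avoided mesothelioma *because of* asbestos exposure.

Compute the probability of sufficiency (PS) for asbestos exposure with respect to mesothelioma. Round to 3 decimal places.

p₁ = P(outcome | exposed) = 95/2379 = 0.039933
p₀ = P(outcome | unexposed) = 49/3430 = 0.014286
Under exogeneity and monotonicity, PS = (p₁ − p₀)/(1 − p₀).
PS = (0.039933 − 0.014286) / 0.98571 ≈ 0.0260

PS ≈ 0.026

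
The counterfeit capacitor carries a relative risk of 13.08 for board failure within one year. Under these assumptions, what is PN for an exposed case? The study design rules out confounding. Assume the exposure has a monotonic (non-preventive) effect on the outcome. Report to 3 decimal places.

Under exogeneity and monotonicity, PN = (RR − 1) / RR = 1 − 1/RR.
PN = (13.08 − 1) / 13.08 = 12.08 / 13.08 ≈ 0.9235

PN ≈ 0.924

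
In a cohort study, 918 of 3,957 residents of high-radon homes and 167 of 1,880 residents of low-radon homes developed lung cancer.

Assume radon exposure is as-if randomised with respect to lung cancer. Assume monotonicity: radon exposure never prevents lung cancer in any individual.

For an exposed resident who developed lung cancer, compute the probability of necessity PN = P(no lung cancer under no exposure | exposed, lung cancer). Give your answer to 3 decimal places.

p₁ = P(outcome | exposed) = 918/3957 = 0.23199
p₀ = P(outcome | unexposed) = 167/1880 = 0.08883
Under exogeneity and monotonicity, PN = (p₁ − p₀) / p₁.
PN = (0.23199 − 0.08883) / 0.23199 = 0.14316 / 0.23199 ≈ 0.6171

PN ≈ 0.617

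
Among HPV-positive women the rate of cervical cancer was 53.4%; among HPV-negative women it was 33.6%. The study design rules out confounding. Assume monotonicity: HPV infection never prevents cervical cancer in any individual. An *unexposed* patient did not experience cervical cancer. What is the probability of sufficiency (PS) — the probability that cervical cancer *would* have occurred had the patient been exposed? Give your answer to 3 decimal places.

PS ≈ 0.298

p₁ = 0.534, p₀ = 0.336.
Under exogeneity and monotonicity, PS = (p₁ − p₀) / (1 − p₀).
PS = (0.534 − 0.336) / (1 − 0.336) = 0.198 / 0.664 ≈ 0.2982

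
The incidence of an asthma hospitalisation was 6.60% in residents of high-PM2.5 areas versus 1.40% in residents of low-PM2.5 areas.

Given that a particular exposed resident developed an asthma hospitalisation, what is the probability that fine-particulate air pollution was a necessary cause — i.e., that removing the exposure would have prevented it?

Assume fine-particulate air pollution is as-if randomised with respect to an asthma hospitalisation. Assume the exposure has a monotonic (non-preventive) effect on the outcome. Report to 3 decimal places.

PN ≈ 0.788

p₁ = 0.066, p₀ = 0.014.
Under exogeneity and monotonicity, PN = (p₁ − p₀) / p₁.
PN = (0.066 − 0.014) / 0.066 = 0.052 / 0.066 ≈ 0.7879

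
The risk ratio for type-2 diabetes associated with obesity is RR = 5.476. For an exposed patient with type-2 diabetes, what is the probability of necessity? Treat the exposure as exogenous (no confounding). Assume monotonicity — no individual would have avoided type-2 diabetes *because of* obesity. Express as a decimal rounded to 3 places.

Under exogeneity and monotonicity, PN = (RR − 1) / RR = 1 − 1/RR.
PN = (5.476 − 1) / 5.476 = 4.476 / 5.476 ≈ 0.8174

PN ≈ 0.817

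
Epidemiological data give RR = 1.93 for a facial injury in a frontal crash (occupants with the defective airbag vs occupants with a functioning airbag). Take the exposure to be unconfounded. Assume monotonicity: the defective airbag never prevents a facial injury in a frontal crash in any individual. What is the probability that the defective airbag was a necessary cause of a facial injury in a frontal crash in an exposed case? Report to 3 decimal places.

PN ≈ 0.482

Under exogeneity and monotonicity, PN = (RR − 1) / RR = 1 − 1/RR.
PN = (1.93 − 1) / 1.93 = 0.93 / 1.93 ≈ 0.4819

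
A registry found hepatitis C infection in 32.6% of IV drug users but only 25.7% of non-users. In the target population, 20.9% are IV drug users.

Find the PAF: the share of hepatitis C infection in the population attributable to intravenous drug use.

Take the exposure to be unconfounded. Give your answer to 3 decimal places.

p₁ = 0.326, p₀ = 0.257.
Overall risk P(Y=1) = π·p₁ + (1−π)·p₀ = 0.209×0.326 + 0.791×0.257 = 0.27142.
Under exogeneity, PAF = [P(Y=1) − p₀] / P(Y=1).
PAF = (0.27142 − 0.257) / 0.27142 ≈ 0.0531

PAF ≈ 0.053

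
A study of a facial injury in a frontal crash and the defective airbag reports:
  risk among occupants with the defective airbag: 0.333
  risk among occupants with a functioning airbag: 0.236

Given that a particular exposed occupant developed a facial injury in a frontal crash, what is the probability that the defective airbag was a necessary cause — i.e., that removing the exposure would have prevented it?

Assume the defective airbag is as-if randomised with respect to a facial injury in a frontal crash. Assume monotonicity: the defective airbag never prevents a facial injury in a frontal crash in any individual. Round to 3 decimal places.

PN ≈ 0.291

Let p₁ = 0.333, p₀ = 0.236.
Under exogeneity and monotonicity, PN = (p₁ − p₀) / p₁.
PN = (0.333 − 0.236) / 0.333 = 0.097 / 0.333 ≈ 0.2913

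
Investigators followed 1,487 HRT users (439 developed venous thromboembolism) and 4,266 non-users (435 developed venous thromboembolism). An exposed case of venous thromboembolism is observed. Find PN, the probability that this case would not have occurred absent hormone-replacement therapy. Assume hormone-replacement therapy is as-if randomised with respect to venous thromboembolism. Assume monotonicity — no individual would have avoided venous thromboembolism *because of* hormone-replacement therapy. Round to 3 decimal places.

p₁ = P(outcome | exposed) = 439/1487 = 0.29523
p₀ = P(outcome | unexposed) = 435/4266 = 0.10197
Under exogeneity and monotonicity, PN = (p₁ − p₀) / p₁.
PN = (0.29523 − 0.10197) / 0.29523 = 0.19326 / 0.29523 ≈ 0.6546

PN ≈ 0.655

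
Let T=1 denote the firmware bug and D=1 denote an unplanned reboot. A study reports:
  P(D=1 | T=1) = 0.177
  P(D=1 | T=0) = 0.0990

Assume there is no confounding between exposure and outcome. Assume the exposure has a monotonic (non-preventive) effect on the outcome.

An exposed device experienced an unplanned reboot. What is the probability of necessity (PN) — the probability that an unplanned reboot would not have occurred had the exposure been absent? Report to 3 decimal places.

Let p₁ = 0.177, p₀ = 0.099.
Under exogeneity and monotonicity, PN = (p₁ − p₀) / p₁.
PN = (0.177 − 0.099) / 0.177 = 0.078 / 0.177 ≈ 0.4407

PN ≈ 0.441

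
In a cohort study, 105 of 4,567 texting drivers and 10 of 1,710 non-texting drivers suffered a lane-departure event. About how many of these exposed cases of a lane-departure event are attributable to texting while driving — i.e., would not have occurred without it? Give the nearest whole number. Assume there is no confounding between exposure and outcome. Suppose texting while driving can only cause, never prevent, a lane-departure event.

p₁ = P(outcome | exposed) = 105/4567 = 0.022991
p₀ = P(outcome | unexposed) = 10/1710 = 0.005848
PN = (p₁ − p₀)/p₁ = (0.022991 − 0.005848) / 0.022991 ≈ 0.74564.
Attributable cases ≈ PN × (exposed cases) = 0.74564 × 105 ≈ 78.29.

about 78 cases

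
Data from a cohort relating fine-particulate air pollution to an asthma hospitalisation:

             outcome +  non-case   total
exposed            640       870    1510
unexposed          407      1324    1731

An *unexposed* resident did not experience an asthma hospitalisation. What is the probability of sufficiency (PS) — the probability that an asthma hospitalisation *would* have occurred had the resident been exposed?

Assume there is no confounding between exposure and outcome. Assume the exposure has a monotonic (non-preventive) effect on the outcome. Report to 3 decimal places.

PS ≈ 0.247

p₁ = P(outcome | exposed) = 640/1510 = 0.42384
p₀ = P(outcome | unexposed) = 407/1731 = 0.23512
Under exogeneity and monotonicity, PS = (p₁ − p₀)/(1 − p₀).
PS = (0.42384 − 0.23512) / 0.76488 ≈ 0.2467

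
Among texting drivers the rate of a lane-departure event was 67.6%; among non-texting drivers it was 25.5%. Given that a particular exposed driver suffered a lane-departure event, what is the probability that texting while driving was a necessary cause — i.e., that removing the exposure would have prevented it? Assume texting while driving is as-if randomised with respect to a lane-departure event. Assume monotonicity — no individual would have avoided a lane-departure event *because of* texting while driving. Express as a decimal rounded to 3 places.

p₁ = 0.676, p₀ = 0.255.
Under exogeneity and monotonicity, PN = (p₁ − p₀) / p₁.
PN = (0.676 − 0.255) / 0.676 = 0.421 / 0.676 ≈ 0.6228

PN ≈ 0.623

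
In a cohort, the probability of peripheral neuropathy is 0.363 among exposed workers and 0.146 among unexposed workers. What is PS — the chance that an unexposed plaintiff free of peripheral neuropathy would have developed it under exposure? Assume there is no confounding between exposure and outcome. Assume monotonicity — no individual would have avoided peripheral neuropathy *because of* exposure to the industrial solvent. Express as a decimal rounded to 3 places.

PS ≈ 0.254

Let p₁ = 0.363, p₀ = 0.146.
Under exogeneity and monotonicity, PS = (p₁ − p₀) / (1 − p₀).
PS = (0.363 − 0.146) / (1 − 0.146) = 0.217 / 0.854 ≈ 0.2541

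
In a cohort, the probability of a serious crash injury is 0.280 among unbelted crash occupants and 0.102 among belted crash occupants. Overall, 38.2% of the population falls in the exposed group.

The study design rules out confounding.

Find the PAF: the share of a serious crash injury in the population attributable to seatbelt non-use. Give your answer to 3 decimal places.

PAF ≈ 0.400

Let p₁ = 0.28, p₀ = 0.102.
Overall risk P(Y=1) = π·p₁ + (1−π)·p₀ = 0.382×0.28 + 0.618×0.102 = 0.17.
Under exogeneity, PAF = [P(Y=1) − p₀] / P(Y=1).
PAF = (0.17 − 0.102) / 0.17 ≈ 0.4000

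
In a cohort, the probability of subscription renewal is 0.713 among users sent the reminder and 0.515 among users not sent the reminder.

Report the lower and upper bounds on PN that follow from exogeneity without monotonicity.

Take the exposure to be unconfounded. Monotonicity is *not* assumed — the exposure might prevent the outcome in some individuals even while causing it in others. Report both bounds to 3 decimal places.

0.278 ≤ PN ≤ 0.680

Let p₁ = 0.713, p₀ = 0.515.
Under exogeneity alone the bounds on PN are max{0,(p₁−p₀)/p₁} ≤ PN ≤ min{1,(1−p₀)/p₁}.
  lower = (p₁ − p₀)/p₁ = 0.198 / 0.713 ≈ 0.2777
  upper = min{1, (1 − p₀)/p₁} = 0.485 / 0.713 ≈ 0.6802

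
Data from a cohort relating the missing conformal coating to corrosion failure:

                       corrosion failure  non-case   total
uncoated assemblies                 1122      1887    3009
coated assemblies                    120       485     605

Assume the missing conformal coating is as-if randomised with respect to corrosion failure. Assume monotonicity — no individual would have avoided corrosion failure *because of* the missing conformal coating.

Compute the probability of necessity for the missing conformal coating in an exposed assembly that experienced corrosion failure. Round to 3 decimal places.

p₁ = P(outcome | exposed) = 1122/3009 = 0.37288
p₀ = P(outcome | unexposed) = 120/605 = 0.19835
Under exogeneity and monotonicity, PN = (p₁ − p₀)/p₁.
PN = (0.37288 − 0.19835) / 0.37288 ≈ 0.4681

PN ≈ 0.468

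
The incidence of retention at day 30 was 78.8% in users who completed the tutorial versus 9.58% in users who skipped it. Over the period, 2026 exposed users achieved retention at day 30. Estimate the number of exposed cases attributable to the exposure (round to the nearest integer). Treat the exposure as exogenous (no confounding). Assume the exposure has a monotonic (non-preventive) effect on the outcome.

about 1780 cases

p₁ = 0.788, p₀ = 0.0958.
PN = (p₁ − p₀)/p₁ = (0.788 − 0.0958) / 0.788 ≈ 0.87843.
Attributable cases ≈ PN × (exposed cases) = 0.87843 × 2026 ≈ 1779.69.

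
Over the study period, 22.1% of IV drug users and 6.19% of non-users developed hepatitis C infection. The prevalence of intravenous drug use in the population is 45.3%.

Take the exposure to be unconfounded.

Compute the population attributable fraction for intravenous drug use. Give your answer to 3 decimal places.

p₁ = 0.221, p₀ = 0.0619.
Overall risk P(Y=1) = π·p₁ + (1−π)·p₀ = 0.453×0.221 + 0.547×0.0619 = 0.13397.
Under exogeneity, PAF = [P(Y=1) − p₀] / P(Y=1).
PAF = (0.13397 − 0.0619) / 0.13397 ≈ 0.5380

PAF ≈ 0.538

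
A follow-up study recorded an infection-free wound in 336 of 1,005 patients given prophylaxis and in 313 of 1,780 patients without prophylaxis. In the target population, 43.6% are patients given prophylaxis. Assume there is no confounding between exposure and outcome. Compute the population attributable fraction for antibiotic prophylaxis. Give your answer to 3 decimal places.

PAF ≈ 0.282

p₁ = P(outcome | exposed) = 336/1005 = 0.33433
p₀ = P(outcome | unexposed) = 313/1780 = 0.17584
Overall risk P(Y=1) = π·p₁ + (1−π)·p₀ = 0.436×0.33433 + 0.564×0.17584 = 0.24494.
Under exogeneity, PAF = [P(Y=1) − p₀] / P(Y=1).
PAF = (0.24494 − 0.17584) / 0.24494 ≈ 0.2821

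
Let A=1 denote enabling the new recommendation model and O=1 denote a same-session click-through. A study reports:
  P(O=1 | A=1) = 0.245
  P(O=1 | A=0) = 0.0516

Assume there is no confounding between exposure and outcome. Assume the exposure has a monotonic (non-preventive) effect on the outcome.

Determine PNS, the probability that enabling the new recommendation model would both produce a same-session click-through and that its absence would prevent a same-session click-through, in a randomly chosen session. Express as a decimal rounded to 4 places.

Let p₁ = 0.245, p₀ = 0.0516.
Under exogeneity and monotonicity, PNS = p₁ − p₀.
PNS = 0.245 − 0.0516 = 0.1934

PNS ≈ 0.1934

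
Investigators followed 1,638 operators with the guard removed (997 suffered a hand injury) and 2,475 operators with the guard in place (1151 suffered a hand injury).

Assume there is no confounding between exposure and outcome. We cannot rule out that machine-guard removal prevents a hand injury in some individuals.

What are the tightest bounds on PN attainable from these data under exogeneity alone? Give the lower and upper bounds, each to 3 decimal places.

p₁ = P(outcome | exposed) = 997/1638 = 0.60867
p₀ = P(outcome | unexposed) = 1151/2475 = 0.46505
Under exogeneity alone the bounds on PN are max{0,(p₁−p₀)/p₁} ≤ PN ≤ min{1,(1−p₀)/p₁}.
  lower = (p₁ − p₀)/p₁ = 0.14362 / 0.60867 ≈ 0.2360
  upper = min{1, (1 − p₀)/p₁} = 0.53495 / 0.60867 ≈ 0.8789

0.236 ≤ PN ≤ 0.879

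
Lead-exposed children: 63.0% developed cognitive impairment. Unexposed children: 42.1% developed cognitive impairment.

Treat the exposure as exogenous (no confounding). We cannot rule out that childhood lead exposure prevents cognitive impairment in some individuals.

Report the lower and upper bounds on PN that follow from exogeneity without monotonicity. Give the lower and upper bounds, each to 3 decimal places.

0.332 ≤ PN ≤ 0.919

p₁ = 0.63, p₀ = 0.421.
Under exogeneity alone the bounds on PN are max{0,(p₁−p₀)/p₁} ≤ PN ≤ min{1,(1−p₀)/p₁}.
  lower = (p₁ − p₀)/p₁ = 0.209 / 0.63 ≈ 0.3317
  upper = min{1, (1 − p₀)/p₁} = 0.579 / 0.63 ≈ 0.9190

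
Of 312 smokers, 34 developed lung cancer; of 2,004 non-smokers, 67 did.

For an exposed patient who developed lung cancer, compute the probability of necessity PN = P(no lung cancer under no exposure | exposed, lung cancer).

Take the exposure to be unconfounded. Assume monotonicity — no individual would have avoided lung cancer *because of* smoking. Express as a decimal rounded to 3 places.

PN ≈ 0.693

p₁ = P(outcome | exposed) = 34/312 = 0.10897
p₀ = P(outcome | unexposed) = 67/2004 = 0.033433
Under exogeneity and monotonicity, PN = (p₁ − p₀) / p₁.
PN = (0.10897 − 0.033433) / 0.10897 = 0.075541 / 0.10897 ≈ 0.6932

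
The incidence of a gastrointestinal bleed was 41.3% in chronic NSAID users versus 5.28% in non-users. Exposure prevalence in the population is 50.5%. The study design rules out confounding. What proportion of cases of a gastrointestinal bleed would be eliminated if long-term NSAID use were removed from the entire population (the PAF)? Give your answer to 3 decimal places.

p₁ = 0.413, p₀ = 0.0528.
Overall risk P(Y=1) = π·p₁ + (1−π)·p₀ = 0.505×0.413 + 0.495×0.0528 = 0.2347.
Under exogeneity, PAF = [P(Y=1) − p₀] / P(Y=1).
PAF = (0.2347 − 0.0528) / 0.2347 ≈ 0.7750

PAF ≈ 0.775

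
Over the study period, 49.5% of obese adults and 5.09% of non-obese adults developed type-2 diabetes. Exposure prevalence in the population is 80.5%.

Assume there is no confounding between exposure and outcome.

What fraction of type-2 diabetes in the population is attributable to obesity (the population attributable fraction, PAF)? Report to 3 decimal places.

PAF ≈ 0.875

p₁ = 0.495, p₀ = 0.0509.
Overall risk P(Y=1) = π·p₁ + (1−π)·p₀ = 0.805×0.495 + 0.195×0.0509 = 0.4084.
Under exogeneity, PAF = [P(Y=1) − p₀] / P(Y=1).
PAF = (0.4084 − 0.0509) / 0.4084 ≈ 0.8754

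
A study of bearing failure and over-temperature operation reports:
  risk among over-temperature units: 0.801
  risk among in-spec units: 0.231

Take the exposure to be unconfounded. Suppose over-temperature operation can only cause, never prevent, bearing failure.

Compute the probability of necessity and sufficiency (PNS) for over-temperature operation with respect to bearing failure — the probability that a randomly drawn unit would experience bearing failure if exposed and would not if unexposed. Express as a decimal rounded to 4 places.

Let p₁ = 0.801, p₀ = 0.231.
Under exogeneity and monotonicity, PNS = p₁ − p₀.
PNS = 0.801 − 0.231 = 0.57

PNS ≈ 0.5700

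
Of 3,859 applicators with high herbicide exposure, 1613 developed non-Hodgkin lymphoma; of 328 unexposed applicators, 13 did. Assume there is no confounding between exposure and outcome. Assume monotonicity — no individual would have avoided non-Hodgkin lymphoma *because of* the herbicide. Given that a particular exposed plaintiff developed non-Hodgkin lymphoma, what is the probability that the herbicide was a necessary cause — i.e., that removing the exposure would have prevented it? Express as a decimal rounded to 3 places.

p₁ = P(outcome | exposed) = 1613/3859 = 0.41798
p₀ = P(outcome | unexposed) = 13/328 = 0.039634
Under exogeneity and monotonicity, PN = (p₁ − p₀) / p₁.
PN = (0.41798 − 0.039634) / 0.41798 = 0.37835 / 0.41798 ≈ 0.9052

PN ≈ 0.905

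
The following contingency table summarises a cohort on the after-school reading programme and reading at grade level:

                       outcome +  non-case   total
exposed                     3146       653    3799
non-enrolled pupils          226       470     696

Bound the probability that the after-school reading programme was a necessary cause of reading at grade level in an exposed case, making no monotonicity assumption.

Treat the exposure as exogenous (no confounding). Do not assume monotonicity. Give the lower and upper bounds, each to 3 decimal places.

0.608 ≤ PN ≤ 0.815

p₁ = P(outcome | exposed) = 3146/3799 = 0.82811
p₀ = P(outcome | unexposed) = 226/696 = 0.32471
Under exogeneity alone the bounds on PN are max{0,(p₁−p₀)/p₁} ≤ PN ≤ min{1,(1−p₀)/p₁}.
  lower = (p₁ − p₀)/p₁ = 0.5034 / 0.82811 ≈ 0.6079
  upper = min{1, (1 − p₀)/p₁} = 0.67529 / 0.82811 ≈ 0.8155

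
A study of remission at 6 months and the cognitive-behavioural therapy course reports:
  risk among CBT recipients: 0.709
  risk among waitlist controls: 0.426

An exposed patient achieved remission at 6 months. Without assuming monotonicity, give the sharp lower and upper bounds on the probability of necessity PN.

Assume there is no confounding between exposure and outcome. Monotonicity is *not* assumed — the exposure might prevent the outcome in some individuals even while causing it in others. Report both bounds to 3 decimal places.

Let p₁ = 0.709, p₀ = 0.426.
Under exogeneity alone the bounds on PN are max{0,(p₁−p₀)/p₁} ≤ PN ≤ min{1,(1−p₀)/p₁}.
  lower = (p₁ − p₀)/p₁ = 0.283 / 0.709 ≈ 0.3992
  upper = min{1, (1 − p₀)/p₁} = 0.574 / 0.709 ≈ 0.8096

0.399 ≤ PN ≤ 0.810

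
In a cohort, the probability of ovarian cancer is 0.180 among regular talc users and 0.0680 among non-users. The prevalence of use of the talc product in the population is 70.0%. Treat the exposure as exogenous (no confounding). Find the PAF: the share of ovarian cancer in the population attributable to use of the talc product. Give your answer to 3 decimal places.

PAF ≈ 0.536

Let p₁ = 0.18, p₀ = 0.068.
Overall risk P(Y=1) = π·p₁ + (1−π)·p₀ = 0.7×0.18 + 0.3×0.068 = 0.1464.
Under exogeneity, PAF = [P(Y=1) − p₀] / P(Y=1).
PAF = (0.1464 − 0.068) / 0.1464 ≈ 0.5355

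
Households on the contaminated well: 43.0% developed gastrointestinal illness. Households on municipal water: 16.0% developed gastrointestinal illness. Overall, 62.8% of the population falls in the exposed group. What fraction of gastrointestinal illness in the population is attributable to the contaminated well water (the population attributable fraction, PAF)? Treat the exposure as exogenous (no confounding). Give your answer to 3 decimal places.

PAF ≈ 0.515

p₁ = 0.43, p₀ = 0.16.
Overall risk P(Y=1) = π·p₁ + (1−π)·p₀ = 0.628×0.43 + 0.372×0.16 = 0.32956.
Under exogeneity, PAF = [P(Y=1) − p₀] / P(Y=1).
PAF = (0.32956 − 0.16) / 0.32956 ≈ 0.5145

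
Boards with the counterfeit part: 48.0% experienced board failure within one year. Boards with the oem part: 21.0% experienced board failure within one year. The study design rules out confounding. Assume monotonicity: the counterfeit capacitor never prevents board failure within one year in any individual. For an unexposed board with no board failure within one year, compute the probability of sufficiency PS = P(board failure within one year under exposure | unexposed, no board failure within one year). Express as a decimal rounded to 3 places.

p₁ = 0.48, p₀ = 0.21.
Under exogeneity and monotonicity, PS = (p₁ − p₀) / (1 − p₀).
PS = (0.48 − 0.21) / (1 − 0.21) = 0.27 / 0.79 ≈ 0.3418

PS ≈ 0.342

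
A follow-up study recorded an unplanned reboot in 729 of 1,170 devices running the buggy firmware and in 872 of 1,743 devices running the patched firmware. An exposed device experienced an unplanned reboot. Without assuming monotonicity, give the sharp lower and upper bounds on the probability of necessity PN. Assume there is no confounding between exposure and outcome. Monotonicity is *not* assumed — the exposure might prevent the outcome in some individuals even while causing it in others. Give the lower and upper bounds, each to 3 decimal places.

p₁ = P(outcome | exposed) = 729/1170 = 0.62308
p₀ = P(outcome | unexposed) = 872/1743 = 0.50029
Under exogeneity alone the bounds on PN are max{0,(p₁−p₀)/p₁} ≤ PN ≤ min{1,(1−p₀)/p₁}.
  lower = (p₁ − p₀)/p₁ = 0.12279 / 0.62308 ≈ 0.1971
  upper = min{1, (1 − p₀)/p₁} = 0.49971 / 0.62308 ≈ 0.8020

0.197 ≤ PN ≤ 0.802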